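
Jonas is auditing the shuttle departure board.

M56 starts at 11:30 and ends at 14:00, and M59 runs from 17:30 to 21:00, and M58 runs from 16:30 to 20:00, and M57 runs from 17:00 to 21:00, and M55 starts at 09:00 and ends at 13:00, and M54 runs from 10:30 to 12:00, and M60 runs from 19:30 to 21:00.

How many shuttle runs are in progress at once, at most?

4

Walk through starts and ends in time order (an end at T is processed before a start at T):
09:00 start M55 → 1
10:30 start M54 → 2
11:30 start M56 → 3
12:00 end M54 → 2
13:00 end M55 → 1
14:00 end M56 → 0
16:30 start M58 → 1
17:00 start M57 → 2
17:30 start M59 → 3
19:30 start M60 → 4
20:00 end M58 → 3
21:00 end M57 → 2
21:00 end M59 → 1
21:00 end M60 → 0
Peak is 4, at 19:30 (M57, M58, M59, M60).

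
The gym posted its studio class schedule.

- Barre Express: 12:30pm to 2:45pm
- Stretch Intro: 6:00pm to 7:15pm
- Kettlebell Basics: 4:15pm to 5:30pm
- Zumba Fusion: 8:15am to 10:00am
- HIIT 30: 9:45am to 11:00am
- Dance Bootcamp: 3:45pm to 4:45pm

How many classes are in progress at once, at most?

Sort all start/end points and keep a running count:
8:15am start Zumba Fusion → 1
9:45am start HIIT 30 → 2
10:00am end Zumba Fusion → 1
11:00am end HIIT 30 → 0
12:30pm start Barre Express → 1
2:45pm end Barre Express → 0
3:45pm start Dance Bootcamp → 1
4:15pm start Kettlebell Basics → 2
4:45pm end Dance Bootcamp → 1
5:30pm end Kettlebell Basics → 0
6:00pm start Stretch Intro → 1
7:15pm end Stretch Intro → 0
Peak is 2, at 9:45am (HIIT 30, Zumba Fusion).

2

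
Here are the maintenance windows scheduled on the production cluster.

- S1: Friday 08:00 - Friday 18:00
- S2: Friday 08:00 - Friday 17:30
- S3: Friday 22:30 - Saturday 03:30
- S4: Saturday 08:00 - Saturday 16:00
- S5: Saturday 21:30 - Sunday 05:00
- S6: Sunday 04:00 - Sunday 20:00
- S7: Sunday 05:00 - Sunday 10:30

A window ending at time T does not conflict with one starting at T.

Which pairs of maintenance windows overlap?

S1 & S2, S5 & S6, S6 & S7

Sorted by start: S1, S2, S3, S4, S5, S6, S7.
S2 starts before S1 ends → S1 and S2 overlap.
S3 starts after S1 ends — done with S1.
S3 starts after S2 ends — done with S2.
S4 starts after S3 ends — done with S3.
S5 starts after S4 ends — done with S4.
S6 starts before S5 ends → S5 and S6 overlap.
S7 starts exactly when S5 ends (back-to-back, no overlap).
S7 starts before S6 ends → S6 and S7 overlap.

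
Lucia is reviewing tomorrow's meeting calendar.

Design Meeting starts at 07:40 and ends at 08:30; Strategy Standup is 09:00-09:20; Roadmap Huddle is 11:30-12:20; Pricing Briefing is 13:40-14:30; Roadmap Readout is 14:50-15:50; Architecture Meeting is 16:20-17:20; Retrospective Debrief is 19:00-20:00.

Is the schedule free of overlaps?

Check each pair: they overlap iff neither finishes before the other starts.
Sorted by start: Design Meeting, Strategy Standup, Roadmap Huddle, Pricing Briefing, Roadmap Readout, Architecture Meeting, Retrospective Debrief.
Strategy Standup starts after Design Meeting ends, so Design Meeting has no further overlaps.
Roadmap Huddle starts after Strategy Standup ends, so Strategy Standup has no further overlaps.
Pricing Briefing starts after Roadmap Huddle ends, so Roadmap Huddle has no further overlaps.
Roadmap Readout starts after Pricing Briefing ends, so Pricing Briefing has no further overlaps.
Architecture Meeting starts after Roadmap Readout ends, so Roadmap Readout has no further overlaps.
Retrospective Debrief starts after Architecture Meeting ends.
Every pair is clear; the schedule has no overlaps.

Yes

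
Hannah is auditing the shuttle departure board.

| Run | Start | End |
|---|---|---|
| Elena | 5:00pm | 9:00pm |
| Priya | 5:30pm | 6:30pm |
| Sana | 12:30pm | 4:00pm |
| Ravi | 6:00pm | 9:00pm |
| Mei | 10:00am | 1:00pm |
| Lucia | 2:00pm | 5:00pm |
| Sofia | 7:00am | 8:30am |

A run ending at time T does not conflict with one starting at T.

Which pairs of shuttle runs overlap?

Sorted by start: Sofia, Mei, Sana, Lucia, Elena, Priya, Ravi.
Mei starts after Sofia ends; Sofia is clear from here.
Sana starts before Mei ends → Mei and Sana overlap.
Lucia starts after Mei ends; Mei is clear from here.
Lucia starts before Sana ends → Sana and Lucia overlap.
Elena starts after Sana ends; Sana is clear from here.
Elena starts exactly when Lucia ends (back-to-back, no overlap); Lucia is clear from here.
Priya starts before Elena ends → Elena and Priya overlap.
Ravi starts before Elena ends → Elena and Ravi overlap.
Ravi starts before Priya ends → Priya and Ravi overlap.

Elena & Priya, Elena & Ravi, Lucia & Sana, Mei & Sana, Priya & Ravi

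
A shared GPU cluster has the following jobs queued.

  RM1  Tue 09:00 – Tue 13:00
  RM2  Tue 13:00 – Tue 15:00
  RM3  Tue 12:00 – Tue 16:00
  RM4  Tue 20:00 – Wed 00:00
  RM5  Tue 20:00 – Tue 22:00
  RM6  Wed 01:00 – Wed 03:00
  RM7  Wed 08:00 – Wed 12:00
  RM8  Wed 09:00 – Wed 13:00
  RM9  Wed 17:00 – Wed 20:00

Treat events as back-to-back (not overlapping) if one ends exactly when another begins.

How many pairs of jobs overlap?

4

Sorted by start: RM1, RM3, RM2, RM4, RM5, RM6, RM7, RM8, RM9.
RM3 starts before RM1 ends → RM1 and RM3 overlap.
RM2 starts exactly when RM1 ends (back-to-back, no overlap), so nothing later overlaps RM1 either.
RM2 starts before RM3 ends → RM3 and RM2 overlap.
RM4 starts after RM3 ends, so nothing later overlaps RM3 either.
RM4 starts after RM2 ends, so nothing later overlaps RM2 either.
RM5 starts before RM4 ends → RM4 and RM5 overlap.
RM6 starts after RM4 ends, so nothing later overlaps RM4 either.
RM6 starts after RM5 ends, so nothing later overlaps RM5 either.
RM7 starts after RM6 ends, so nothing later overlaps RM6 either.
RM8 starts before RM7 ends → RM7 and RM8 overlap.
RM9 starts after RM7 ends.
RM9 starts after RM8 ends.
Overlapping pairs: RM1 & RM3, RM2 & RM3, RM4 & RM5, RM7 & RM8 — 4 in total.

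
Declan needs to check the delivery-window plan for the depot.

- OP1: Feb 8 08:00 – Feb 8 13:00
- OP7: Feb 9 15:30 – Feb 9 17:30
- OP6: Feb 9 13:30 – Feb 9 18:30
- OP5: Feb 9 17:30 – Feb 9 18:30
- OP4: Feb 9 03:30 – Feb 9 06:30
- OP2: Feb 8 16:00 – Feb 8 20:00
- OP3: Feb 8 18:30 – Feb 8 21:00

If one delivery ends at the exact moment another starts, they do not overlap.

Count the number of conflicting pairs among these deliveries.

3

Two intervals overlap when each starts before the other ends.
Sorted by start: OP1, OP2, OP3, OP4, OP6, OP7, OP5.
OP2 starts after OP1 ends, so OP1 has no further overlaps.
OP3 starts before OP2 ends → OP2 and OP3 overlap.
OP4 starts after OP2 ends, so OP2 has no further overlaps.
OP4 starts after OP3 ends, so OP3 has no further overlaps.
OP6 starts after OP4 ends, so OP4 has no further overlaps.
OP7 starts before OP6 ends → OP6 and OP7 overlap.
OP5 starts before OP6 ends → OP6 and OP5 overlap.
OP5 starts exactly when OP7 ends (back-to-back, no overlap).
Overlapping pairs: OP2 & OP3, OP5 & OP6, OP6 & OP7 — 3 in total.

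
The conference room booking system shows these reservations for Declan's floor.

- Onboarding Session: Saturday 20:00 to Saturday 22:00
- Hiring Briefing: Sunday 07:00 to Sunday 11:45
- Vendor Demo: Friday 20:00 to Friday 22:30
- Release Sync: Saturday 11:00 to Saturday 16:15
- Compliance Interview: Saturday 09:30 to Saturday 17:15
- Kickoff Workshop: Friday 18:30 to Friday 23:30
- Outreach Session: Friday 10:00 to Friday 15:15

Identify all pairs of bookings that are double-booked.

Compliance Interview & Release Sync, Kickoff Workshop & Vendor Demo

Two intervals overlap when each starts before the other ends.
Sorted by start: Outreach Session, Kickoff Workshop, Vendor Demo, Compliance Interview, Release Sync, Onboarding Session, Hiring Briefing.
Kickoff Workshop starts after Outreach Session ends — done with Outreach Session.
Vendor Demo starts before Kickoff Workshop ends → Kickoff Workshop and Vendor Demo overlap.
Compliance Interview starts after Kickoff Workshop ends — done with Kickoff Workshop.
Compliance Interview starts after Vendor Demo ends — done with Vendor Demo.
Release Sync starts before Compliance Interview ends → Compliance Interview and Release Sync overlap.
Onboarding Session starts after Compliance Interview ends — done with Compliance Interview.
Onboarding Session starts after Release Sync ends — done with Release Sync.
Hiring Briefing starts after Onboarding Session ends.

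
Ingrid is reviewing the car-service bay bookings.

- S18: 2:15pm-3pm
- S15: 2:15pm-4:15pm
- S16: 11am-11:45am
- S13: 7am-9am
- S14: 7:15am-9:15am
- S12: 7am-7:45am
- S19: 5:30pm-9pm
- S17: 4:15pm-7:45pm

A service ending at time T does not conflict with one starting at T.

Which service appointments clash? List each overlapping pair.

Sorted by start: S12, S13, S14, S16, S15, S18, S17, S19.
S13 starts before S12 ends → S12 and S13 overlap.
S14 starts before S12 ends → S12 and S14 overlap.
S16 starts after S12 ends, so nothing later overlaps S12 either.
S14 starts before S13 ends → S13 and S14 overlap.
S16 starts after S13 ends, so nothing later overlaps S13 either.
S16 starts after S14 ends, so nothing later overlaps S14 either.
S15 starts after S16 ends, so nothing later overlaps S16 either.
S18 starts before S15 ends → S15 and S18 overlap.
S17 starts exactly when S15 ends (back-to-back, no overlap), so nothing later overlaps S15 either.
S17 starts after S18 ends, so nothing later overlaps S18 either.
S19 starts before S17 ends → S17 and S19 overlap.

S12 & S13, S12 & S14, S13 & S14, S15 & S18, S17 & S19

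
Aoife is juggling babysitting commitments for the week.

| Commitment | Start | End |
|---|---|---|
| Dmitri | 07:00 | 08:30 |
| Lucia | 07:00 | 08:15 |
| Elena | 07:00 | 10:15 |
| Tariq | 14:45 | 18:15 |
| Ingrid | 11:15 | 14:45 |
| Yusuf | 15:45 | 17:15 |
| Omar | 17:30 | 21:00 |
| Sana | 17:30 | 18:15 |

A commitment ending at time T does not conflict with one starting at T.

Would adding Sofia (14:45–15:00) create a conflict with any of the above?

Yes — it overlaps Tariq

Dmitri: ends 08:30 at or before Sofia starts 14:45 → clear.
Lucia: ends 08:15 at or before Sofia starts 14:45 → clear.
Elena: ends 10:15 at or before Sofia starts 14:45 → clear.
Ingrid: ends 14:45 at or before Sofia starts 14:45 → clear.
Tariq: starts 14:45 before Sofia ends 15:00, and ends 18:15 after Sofia starts 14:45 → overlap.
Yusuf: starts 15:45 at or after Sofia ends 15:00 → clear.
Omar: starts 17:30 at or after Sofia ends 15:00 → clear.
Sana: starts 17:30 at or after Sofia ends 15:00 → clear.
Sofia overlaps Tariq.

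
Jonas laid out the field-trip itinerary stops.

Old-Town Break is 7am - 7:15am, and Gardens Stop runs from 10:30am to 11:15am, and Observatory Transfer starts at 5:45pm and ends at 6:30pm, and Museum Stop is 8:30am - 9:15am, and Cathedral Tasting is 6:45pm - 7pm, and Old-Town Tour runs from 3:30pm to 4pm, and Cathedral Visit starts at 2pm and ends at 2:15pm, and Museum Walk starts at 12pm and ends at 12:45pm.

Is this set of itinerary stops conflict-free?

Yes

Sorted by start: Old-Town Break, Museum Stop, Gardens Stop, Museum Walk, Cathedral Visit, Old-Town Tour, Observatory Transfer, Cathedral Tasting.
Museum Stop starts after Old-Town Break ends — done with Old-Town Break.
Gardens Stop starts after Museum Stop ends — done with Museum Stop.
Museum Walk starts after Gardens Stop ends — done with Gardens Stop.
Cathedral Visit starts after Museum Walk ends — done with Museum Walk.
Old-Town Tour starts after Cathedral Visit ends — done with Cathedral Visit.
Observatory Transfer starts after Old-Town Tour ends — done with Old-Town Tour.
Cathedral Tasting starts after Observatory Transfer ends.
Every pair is clear; the schedule has no overlaps.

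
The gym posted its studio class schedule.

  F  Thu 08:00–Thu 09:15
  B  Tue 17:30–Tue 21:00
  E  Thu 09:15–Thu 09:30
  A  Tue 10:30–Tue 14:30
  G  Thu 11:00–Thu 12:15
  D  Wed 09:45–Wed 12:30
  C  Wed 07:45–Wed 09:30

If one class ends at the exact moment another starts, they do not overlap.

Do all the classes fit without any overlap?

Sorted by start: A, B, C, D, F, E, G.
B starts after A ends; A is clear from here.
C starts after B ends; B is clear from here.
D starts after C ends; C is clear from here.
F starts after D ends; D is clear from here.
E starts exactly when F ends (back-to-back, no overlap); F is clear from here.
G starts after E ends.
Every pair is clear; the schedule has no overlaps.

Yes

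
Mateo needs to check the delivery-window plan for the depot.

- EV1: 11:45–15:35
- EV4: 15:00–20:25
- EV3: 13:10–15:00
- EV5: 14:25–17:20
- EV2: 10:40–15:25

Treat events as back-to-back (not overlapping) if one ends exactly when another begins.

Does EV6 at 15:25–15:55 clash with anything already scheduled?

EV2: ends 15:25 at or before EV6 starts 15:25 → clear.
EV1: starts 11:45 before EV6 ends 15:55, and ends 15:35 after EV6 starts 15:25 → overlap.
EV3: ends 15:00 at or before EV6 starts 15:25 → clear.
EV5: starts 14:25 before EV6 ends 15:55, and ends 17:20 after EV6 starts 15:25 → overlap.
EV4: starts 15:00 before EV6 ends 15:55, and ends 20:25 after EV6 starts 15:25 → overlap.
EV6 overlaps EV1, EV4, EV5.

Yes — it overlaps EV1, EV4, EV5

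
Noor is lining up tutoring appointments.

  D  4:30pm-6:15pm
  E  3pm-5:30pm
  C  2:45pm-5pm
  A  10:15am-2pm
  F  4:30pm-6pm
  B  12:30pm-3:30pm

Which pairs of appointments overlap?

Sorted by start: A, B, C, E, D, F.
B starts before A ends → A and B overlap.
C starts after A ends — done with A.
C starts before B ends → B and C overlap.
E starts before B ends → B and E overlap.
D starts after B ends — done with B.
E starts before C ends → C and E overlap.
D starts before C ends → C and D overlap.
F starts before C ends → C and F overlap.
D starts before E ends → E and D overlap.
F starts before E ends → E and F overlap.
F starts before D ends → D and F overlap.

A & B, B & C, B & E, C & D, C & E, C & F, D & E, D & F, E & F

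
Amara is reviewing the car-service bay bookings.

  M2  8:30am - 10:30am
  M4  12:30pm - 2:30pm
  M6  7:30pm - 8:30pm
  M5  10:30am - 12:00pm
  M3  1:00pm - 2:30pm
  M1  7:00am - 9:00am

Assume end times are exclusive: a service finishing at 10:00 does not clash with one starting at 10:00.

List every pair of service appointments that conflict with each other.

Check each pair: they overlap iff neither finishes before the other starts.
Sorted by start: M1, M2, M5, M4, M3, M6.
M2 starts before M1 ends → M1 and M2 overlap.
M5 starts after M1 ends — done with M1.
M5 starts exactly when M2 ends (back-to-back, no overlap) — done with M2.
M4 starts after M5 ends — done with M5.
M3 starts before M4 ends → M4 and M3 overlap.
M6 starts after M4 ends.
M6 starts after M3 ends.

M1 & M2, M3 & M4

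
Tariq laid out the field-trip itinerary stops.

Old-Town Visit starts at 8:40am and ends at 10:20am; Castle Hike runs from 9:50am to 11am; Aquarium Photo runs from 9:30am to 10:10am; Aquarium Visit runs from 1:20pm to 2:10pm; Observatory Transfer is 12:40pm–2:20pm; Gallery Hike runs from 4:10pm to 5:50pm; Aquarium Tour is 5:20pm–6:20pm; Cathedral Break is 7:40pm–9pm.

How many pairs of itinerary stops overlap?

5

Sorted by start: Old-Town Visit, Aquarium Photo, Castle Hike, Observatory Transfer, Aquarium Visit, Gallery Hike, Aquarium Tour, Cathedral Break.
Aquarium Photo starts before Old-Town Visit ends → Old-Town Visit and Aquarium Photo overlap.
Castle Hike starts before Old-Town Visit ends → Old-Town Visit and Castle Hike overlap.
Observatory Transfer starts after Old-Town Visit ends; Old-Town Visit is clear from here.
Castle Hike starts before Aquarium Photo ends → Aquarium Photo and Castle Hike overlap.
Observatory Transfer starts after Aquarium Photo ends; Aquarium Photo is clear from here.
Observatory Transfer starts after Castle Hike ends; Castle Hike is clear from here.
Aquarium Visit starts before Observatory Transfer ends → Observatory Transfer and Aquarium Visit overlap.
Gallery Hike starts after Observatory Transfer ends; Observatory Transfer is clear from here.
Gallery Hike starts after Aquarium Visit ends; Aquarium Visit is clear from here.
Aquarium Tour starts before Gallery Hike ends → Gallery Hike and Aquarium Tour overlap.
Cathedral Break starts after Gallery Hike ends.
Cathedral Break starts after Aquarium Tour ends.
Overlapping pairs: Aquarium Photo & Castle Hike, Aquarium Photo & Old-Town Visit, Aquarium Tour & Gallery Hike, Aquarium Visit & Observatory Transfer, Castle Hike & Old-Town Visit — 5 in total.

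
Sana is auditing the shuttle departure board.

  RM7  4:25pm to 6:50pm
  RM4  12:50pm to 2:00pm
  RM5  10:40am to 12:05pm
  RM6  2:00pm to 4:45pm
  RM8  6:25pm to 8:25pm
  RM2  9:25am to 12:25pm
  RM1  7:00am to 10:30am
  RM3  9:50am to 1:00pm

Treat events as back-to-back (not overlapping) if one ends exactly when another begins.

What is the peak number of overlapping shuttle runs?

Walk through starts and ends in time order (an end at T is processed before a start at T):
7:00am start RM1 → 1
9:25am start RM2 → 2
9:50am start RM3 → 3
10:30am end RM1 → 2
10:40am start RM5 → 3
12:05pm end RM5 → 2
12:25pm end RM2 → 1
12:50pm start RM4 → 2
1:00pm end RM3 → 1
2:00pm end RM4 → 0
2:00pm start RM6 → 1
4:25pm start RM7 → 2
4:45pm end RM6 → 1
6:25pm start RM8 → 2
6:50pm end RM7 → 1
8:25pm end RM8 → 0
Peak is 3, at 9:50am (RM1, RM2, RM3).

3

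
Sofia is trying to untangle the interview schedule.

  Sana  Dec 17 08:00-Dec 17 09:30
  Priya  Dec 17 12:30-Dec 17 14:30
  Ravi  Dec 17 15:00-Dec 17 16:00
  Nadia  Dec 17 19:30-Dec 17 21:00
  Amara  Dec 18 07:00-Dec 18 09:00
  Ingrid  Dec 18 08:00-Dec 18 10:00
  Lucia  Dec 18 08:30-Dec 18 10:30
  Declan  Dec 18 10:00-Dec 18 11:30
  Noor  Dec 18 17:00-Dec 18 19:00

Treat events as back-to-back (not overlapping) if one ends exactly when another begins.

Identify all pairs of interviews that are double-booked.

Amara & Ingrid, Amara & Lucia, Declan & Lucia, Ingrid & Lucia

Sorted by start: Sana, Priya, Ravi, Nadia, Amara, Ingrid, Lucia, Declan, Noor.
Priya starts after Sana ends, so nothing later overlaps Sana either.
Ravi starts after Priya ends, so nothing later overlaps Priya either.
Nadia starts after Ravi ends, so nothing later overlaps Ravi either.
Amara starts after Nadia ends, so nothing later overlaps Nadia either.
Ingrid starts before Amara ends → Amara and Ingrid overlap.
Lucia starts before Amara ends → Amara and Lucia overlap.
Declan starts after Amara ends, so nothing later overlaps Amara either.
Lucia starts before Ingrid ends → Ingrid and Lucia overlap.
Declan starts exactly when Ingrid ends (back-to-back, no overlap), so nothing later overlaps Ingrid either.
Declan starts before Lucia ends → Lucia and Declan overlap.
Noor starts after Lucia ends.
Noor starts after Declan ends.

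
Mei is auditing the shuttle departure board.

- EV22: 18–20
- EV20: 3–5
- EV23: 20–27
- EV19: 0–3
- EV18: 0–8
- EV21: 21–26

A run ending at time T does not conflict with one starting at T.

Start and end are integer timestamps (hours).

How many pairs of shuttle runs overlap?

3

Sorted by start: EV18, EV19, EV20, EV22, EV23, EV21.
EV19 starts before EV18 ends → EV18 and EV19 overlap.
EV20 starts before EV18 ends → EV18 and EV20 overlap.
EV22 starts after EV18 ends, so nothing later overlaps EV18 either.
EV20 starts exactly when EV19 ends (back-to-back, no overlap), so nothing later overlaps EV19 either.
EV22 starts after EV20 ends, so nothing later overlaps EV20 either.
EV23 starts exactly when EV22 ends (back-to-back, no overlap), so nothing later overlaps EV22 either.
EV21 starts before EV23 ends → EV23 and EV21 overlap.
Overlapping pairs: EV18 & EV19, EV18 & EV20, EV21 & EV23 — 3 in total.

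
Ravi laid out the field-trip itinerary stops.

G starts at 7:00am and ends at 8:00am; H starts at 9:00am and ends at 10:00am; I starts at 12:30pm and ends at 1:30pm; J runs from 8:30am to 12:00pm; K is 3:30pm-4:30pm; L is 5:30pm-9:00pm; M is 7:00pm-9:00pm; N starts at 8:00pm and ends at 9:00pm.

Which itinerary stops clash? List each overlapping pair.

Two intervals overlap when each starts before the other ends.
Sorted by start: G, J, H, I, K, L, M, N.
J starts after G ends, so G has no further overlaps.
H starts before J ends → J and H overlap.
I starts after J ends, so J has no further overlaps.
I starts after H ends, so H has no further overlaps.
K starts after I ends, so I has no further overlaps.
L starts after K ends, so K has no further overlaps.
M starts before L ends → L and M overlap.
N starts before L ends → L and N overlap.
N starts before M ends → M and N overlap.

H & J, L & M, L & N, M & N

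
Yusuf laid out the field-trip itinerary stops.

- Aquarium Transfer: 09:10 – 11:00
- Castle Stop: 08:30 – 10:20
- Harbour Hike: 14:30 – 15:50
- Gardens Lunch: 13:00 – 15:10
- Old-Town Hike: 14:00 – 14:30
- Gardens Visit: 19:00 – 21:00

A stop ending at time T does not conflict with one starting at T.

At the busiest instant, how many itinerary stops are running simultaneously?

2

Sort all start/end points and keep a running count:
08:30 start Castle Stop → 1
09:10 start Aquarium Transfer → 2
10:20 end Castle Stop → 1
11:00 end Aquarium Transfer → 0
13:00 start Gardens Lunch → 1
14:00 start Old-Town Hike → 2
14:30 end Old-Town Hike → 1
14:30 start Harbour Hike → 2
15:10 end Gardens Lunch → 1
15:50 end Harbour Hike → 0
19:00 start Gardens Visit → 1
21:00 end Gardens Visit → 0
Peak is 2, at 09:10 (Aquarium Transfer, Castle Stop).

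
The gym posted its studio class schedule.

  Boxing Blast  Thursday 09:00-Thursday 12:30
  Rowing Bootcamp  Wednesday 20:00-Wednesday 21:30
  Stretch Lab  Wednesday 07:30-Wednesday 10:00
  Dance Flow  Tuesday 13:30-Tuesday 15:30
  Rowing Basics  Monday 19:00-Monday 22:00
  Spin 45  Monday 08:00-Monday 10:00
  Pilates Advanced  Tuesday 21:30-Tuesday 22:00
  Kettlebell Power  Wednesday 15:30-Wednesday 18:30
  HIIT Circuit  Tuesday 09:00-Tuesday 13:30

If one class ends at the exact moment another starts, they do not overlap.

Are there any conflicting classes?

Two intervals overlap when each starts before the other ends.
Sorted by start: Spin 45, Rowing Basics, HIIT Circuit, Dance Flow, Pilates Advanced, Stretch Lab, Kettlebell Power, Rowing Bootcamp, Boxing Blast.
Rowing Basics starts after Spin 45 ends, so nothing later overlaps Spin 45 either.
HIIT Circuit starts after Rowing Basics ends, so nothing later overlaps Rowing Basics either.
Dance Flow starts exactly when HIIT Circuit ends (back-to-back, no overlap), so nothing later overlaps HIIT Circuit either.
Pilates Advanced starts after Dance Flow ends, so nothing later overlaps Dance Flow either.
Stretch Lab starts after Pilates Advanced ends, so nothing later overlaps Pilates Advanced either.
Kettlebell Power starts after Stretch Lab ends, so nothing later overlaps Stretch Lab either.
Rowing Bootcamp starts after Kettlebell Power ends, so nothing later overlaps Kettlebell Power either.
Boxing Blast starts after Rowing Bootcamp ends.
Every pair is clear; the schedule has no overlaps.

No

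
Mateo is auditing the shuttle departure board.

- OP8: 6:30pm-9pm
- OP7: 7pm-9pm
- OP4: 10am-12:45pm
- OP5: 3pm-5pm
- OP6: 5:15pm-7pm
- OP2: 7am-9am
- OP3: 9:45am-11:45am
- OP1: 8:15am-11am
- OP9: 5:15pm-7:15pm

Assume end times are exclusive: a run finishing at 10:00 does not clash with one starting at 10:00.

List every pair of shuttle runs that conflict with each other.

OP1 & OP2, OP1 & OP3, OP1 & OP4, OP3 & OP4, OP6 & OP8, OP6 & OP9, OP7 & OP8, OP7 & OP9, OP8 & OP9

Check each pair: they overlap iff neither finishes before the other starts.
Sorted by start: OP2, OP1, OP3, OP4, OP5, OP6, OP9, OP8, OP7.
OP1 starts before OP2 ends → OP2 and OP1 overlap.
OP3 starts after OP2 ends; OP2 is clear from here.
OP3 starts before OP1 ends → OP1 and OP3 overlap.
OP4 starts before OP1 ends → OP1 and OP4 overlap.
OP5 starts after OP1 ends; OP1 is clear from here.
OP4 starts before OP3 ends → OP3 and OP4 overlap.
OP5 starts after OP3 ends; OP3 is clear from here.
OP5 starts after OP4 ends; OP4 is clear from here.
OP6 starts after OP5 ends; OP5 is clear from here.
OP9 starts before OP6 ends → OP6 and OP9 overlap.
OP8 starts before OP6 ends → OP6 and OP8 overlap.
OP7 starts exactly when OP6 ends (back-to-back, no overlap).
OP8 starts before OP9 ends → OP9 and OP8 overlap.
OP7 starts before OP9 ends → OP9 and OP7 overlap.
OP7 starts before OP8 ends → OP8 and OP7 overlap.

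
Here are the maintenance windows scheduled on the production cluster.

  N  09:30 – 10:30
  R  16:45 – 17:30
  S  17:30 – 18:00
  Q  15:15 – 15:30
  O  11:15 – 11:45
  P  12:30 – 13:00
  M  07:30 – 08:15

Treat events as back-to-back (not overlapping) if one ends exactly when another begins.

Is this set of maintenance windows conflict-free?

Yes

Sorted by start: M, N, O, P, Q, R, S.
N starts after M ends, so nothing later overlaps M either.
O starts after N ends, so nothing later overlaps N either.
P starts after O ends, so nothing later overlaps O either.
Q starts after P ends, so nothing later overlaps P either.
R starts after Q ends, so nothing later overlaps Q either.
S starts exactly when R ends (back-to-back, no overlap).
Every pair is clear; the schedule has no overlaps.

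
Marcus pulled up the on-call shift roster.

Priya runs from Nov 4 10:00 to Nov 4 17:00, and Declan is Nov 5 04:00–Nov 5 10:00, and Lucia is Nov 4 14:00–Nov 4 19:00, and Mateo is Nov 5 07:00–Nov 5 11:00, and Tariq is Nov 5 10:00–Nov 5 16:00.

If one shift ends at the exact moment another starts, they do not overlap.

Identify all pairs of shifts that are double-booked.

Check each pair: they overlap iff neither finishes before the other starts.
Sorted by start: Priya, Lucia, Declan, Mateo, Tariq.
Lucia starts before Priya ends → Priya and Lucia overlap.
Declan starts after Priya ends; Priya is clear from here.
Declan starts after Lucia ends; Lucia is clear from here.
Mateo starts before Declan ends → Declan and Mateo overlap.
Tariq starts exactly when Declan ends (back-to-back, no overlap).
Tariq starts before Mateo ends → Mateo and Tariq overlap.

Declan & Mateo, Lucia & Priya, Mateo & Tariq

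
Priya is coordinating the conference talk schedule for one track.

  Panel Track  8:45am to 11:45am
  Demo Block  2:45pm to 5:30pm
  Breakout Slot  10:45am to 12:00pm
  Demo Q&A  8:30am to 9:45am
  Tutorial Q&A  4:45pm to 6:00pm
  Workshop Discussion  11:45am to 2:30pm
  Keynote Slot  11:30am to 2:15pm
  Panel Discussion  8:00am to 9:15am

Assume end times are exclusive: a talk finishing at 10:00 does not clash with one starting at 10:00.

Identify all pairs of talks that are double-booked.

Breakout Slot & Keynote Slot, Breakout Slot & Panel Track, Breakout Slot & Workshop Discussion, Demo Block & Tutorial Q&A, Demo Q&A & Panel Discussion, Demo Q&A & Panel Track, Keynote Slot & Panel Track, Keynote Slot & Workshop Discussion, Panel Discussion & Panel Track

Sorted by start: Panel Discussion, Demo Q&A, Panel Track, Breakout Slot, Keynote Slot, Workshop Discussion, Demo Block, Tutorial Q&A.
Demo Q&A starts before Panel Discussion ends → Panel Discussion and Demo Q&A overlap.
Panel Track starts before Panel Discussion ends → Panel Discussion and Panel Track overlap.
Breakout Slot starts after Panel Discussion ends — done with Panel Discussion.
Panel Track starts before Demo Q&A ends → Demo Q&A and Panel Track overlap.
Breakout Slot starts after Demo Q&A ends — done with Demo Q&A.
Breakout Slot starts before Panel Track ends → Panel Track and Breakout Slot overlap.
Keynote Slot starts before Panel Track ends → Panel Track and Keynote Slot overlap.
Workshop Discussion starts exactly when Panel Track ends (back-to-back, no overlap) — done with Panel Track.
Keynote Slot starts before Breakout Slot ends → Breakout Slot and Keynote Slot overlap.
Workshop Discussion starts before Breakout Slot ends → Breakout Slot and Workshop Discussion overlap.
Demo Block starts after Breakout Slot ends — done with Breakout Slot.
Workshop Discussion starts before Keynote Slot ends → Keynote Slot and Workshop Discussion overlap.
Demo Block starts after Keynote Slot ends — done with Keynote Slot.
Demo Block starts after Workshop Discussion ends — done with Workshop Discussion.
Tutorial Q&A starts before Demo Block ends → Demo Block and Tutorial Q&A overlap.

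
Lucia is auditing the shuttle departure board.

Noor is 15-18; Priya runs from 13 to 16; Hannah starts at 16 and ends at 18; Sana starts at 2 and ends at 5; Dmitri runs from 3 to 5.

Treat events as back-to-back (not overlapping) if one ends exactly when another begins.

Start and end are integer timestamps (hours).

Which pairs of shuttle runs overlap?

Dmitri & Sana, Hannah & Noor, Noor & Priya

Sorted by start: Sana, Dmitri, Priya, Noor, Hannah.
Dmitri starts before Sana ends → Sana and Dmitri overlap.
Priya starts after Sana ends — done with Sana.
Priya starts after Dmitri ends — done with Dmitri.
Noor starts before Priya ends → Priya and Noor overlap.
Hannah starts exactly when Priya ends (back-to-back, no overlap).
Hannah starts before Noor ends → Noor and Hannah overlap.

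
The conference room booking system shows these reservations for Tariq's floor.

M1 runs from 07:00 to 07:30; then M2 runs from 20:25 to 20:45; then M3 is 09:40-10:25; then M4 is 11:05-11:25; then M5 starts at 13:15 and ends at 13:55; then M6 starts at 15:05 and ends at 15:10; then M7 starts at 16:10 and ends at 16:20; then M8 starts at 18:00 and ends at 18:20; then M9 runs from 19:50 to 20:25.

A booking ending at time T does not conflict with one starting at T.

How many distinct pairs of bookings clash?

Sorted by start: M1, M3, M4, M5, M6, M7, M8, M9, M2.
M3 starts after M1 ends — done with M1.
M4 starts after M3 ends — done with M3.
M5 starts after M4 ends — done with M4.
M6 starts after M5 ends — done with M5.
M7 starts after M6 ends — done with M6.
M8 starts after M7 ends — done with M7.
M9 starts after M8 ends — done with M8.
M2 starts exactly when M9 ends (back-to-back, no overlap).
No pair overlaps.

0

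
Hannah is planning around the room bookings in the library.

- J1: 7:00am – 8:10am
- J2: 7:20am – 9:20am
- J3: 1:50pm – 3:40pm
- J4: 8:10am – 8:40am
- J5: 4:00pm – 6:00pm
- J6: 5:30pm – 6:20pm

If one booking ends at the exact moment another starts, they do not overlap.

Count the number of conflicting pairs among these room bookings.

Check each pair: they overlap iff neither finishes before the other starts.
Sorted by start: J1, J2, J4, J3, J5, J6.
J2 starts before J1 ends → J1 and J2 overlap.
J4 starts exactly when J1 ends (back-to-back, no overlap); J1 is clear from here.
J4 starts before J2 ends → J2 and J4 overlap.
J3 starts after J2 ends; J2 is clear from here.
J3 starts after J4 ends; J4 is clear from here.
J5 starts after J3 ends; J3 is clear from here.
J6 starts before J5 ends → J5 and J6 overlap.
Overlapping pairs: J1 & J2, J2 & J4, J5 & J6 — 3 in total.

3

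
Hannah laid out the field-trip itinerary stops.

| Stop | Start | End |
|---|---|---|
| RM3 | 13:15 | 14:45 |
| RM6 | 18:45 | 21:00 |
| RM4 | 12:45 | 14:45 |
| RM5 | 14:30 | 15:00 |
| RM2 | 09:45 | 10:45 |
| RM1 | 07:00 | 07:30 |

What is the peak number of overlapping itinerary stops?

Sweep the timeline, counting +1 at each start and −1 at each end (ends before starts at a tie):
07:00 start RM1 → 1
07:30 end RM1 → 0
09:45 start RM2 → 1
10:45 end RM2 → 0
12:45 start RM4 → 1
13:15 start RM3 → 2
14:30 start RM5 → 3
14:45 end RM3 → 2
14:45 end RM4 → 1
15:00 end RM5 → 0
18:45 start RM6 → 1
21:00 end RM6 → 0
Peak is 3, at 14:30 (RM3, RM4, RM5).

3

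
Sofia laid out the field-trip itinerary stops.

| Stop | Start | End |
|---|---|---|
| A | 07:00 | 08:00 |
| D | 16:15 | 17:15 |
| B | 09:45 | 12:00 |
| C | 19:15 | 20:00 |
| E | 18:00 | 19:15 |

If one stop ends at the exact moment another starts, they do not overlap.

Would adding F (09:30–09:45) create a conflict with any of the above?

A: ends 08:00 at or before F starts 09:30 → clear.
B: starts 09:45 at or after F ends 09:45 → clear.
D: starts 16:15 at or after F ends 09:45 → clear.
E: starts 18:00 at or after F ends 09:45 → clear.
C: starts 19:15 at or after F ends 09:45 → clear.

No — it doesn't clash with anything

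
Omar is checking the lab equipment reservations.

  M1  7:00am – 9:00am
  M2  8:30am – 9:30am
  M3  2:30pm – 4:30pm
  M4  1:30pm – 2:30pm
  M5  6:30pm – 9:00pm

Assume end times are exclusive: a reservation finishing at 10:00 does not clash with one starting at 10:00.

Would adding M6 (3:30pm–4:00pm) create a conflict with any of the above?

M1: ends 9:00am at or before M6 starts 3:30pm → clear.
M2: ends 9:30am at or before M6 starts 3:30pm → clear.
M4: ends 2:30pm at or before M6 starts 3:30pm → clear.
M3: starts 2:30pm before M6 ends 4:00pm, and ends 4:30pm after M6 starts 3:30pm → overlap.
M5: starts 6:30pm at or after M6 ends 4:00pm → clear.
M6 overlaps M3.

Yes — it overlaps M3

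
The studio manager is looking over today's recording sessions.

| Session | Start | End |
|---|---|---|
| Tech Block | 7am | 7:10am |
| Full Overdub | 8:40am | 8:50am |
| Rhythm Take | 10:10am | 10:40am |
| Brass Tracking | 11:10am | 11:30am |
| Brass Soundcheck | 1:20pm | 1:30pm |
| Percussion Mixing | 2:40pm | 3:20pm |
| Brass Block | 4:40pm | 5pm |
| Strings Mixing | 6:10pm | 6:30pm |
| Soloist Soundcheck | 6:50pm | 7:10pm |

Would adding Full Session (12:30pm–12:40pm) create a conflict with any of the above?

Tech Block: ends 7:10am at or before Full Session starts 12:30pm → clear.
Full Overdub: ends 8:50am at or before Full Session starts 12:30pm → clear.
Rhythm Take: ends 10:40am at or before Full Session starts 12:30pm → clear.
Brass Tracking: ends 11:30am at or before Full Session starts 12:30pm → clear.
Brass Soundcheck: starts 1:20pm at or after Full Session ends 12:40pm → clear.
Percussion Mixing: starts 2:40pm at or after Full Session ends 12:40pm → clear.
Brass Block: starts 4:40pm at or after Full Session ends 12:40pm → clear.
Strings Mixing: starts 6:10pm at or after Full Session ends 12:40pm → clear.
Soloist Soundcheck: starts 6:50pm at or after Full Session ends 12:40pm → clear.

No — it doesn't clash with anything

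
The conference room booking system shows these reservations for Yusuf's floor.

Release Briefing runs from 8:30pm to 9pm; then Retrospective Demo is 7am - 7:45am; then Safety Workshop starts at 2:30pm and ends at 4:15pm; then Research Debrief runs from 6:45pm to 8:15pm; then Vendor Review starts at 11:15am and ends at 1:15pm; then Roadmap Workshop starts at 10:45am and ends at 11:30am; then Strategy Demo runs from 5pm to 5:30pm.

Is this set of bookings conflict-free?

No

Sorted by start: Retrospective Demo, Roadmap Workshop, Vendor Review, Safety Workshop, Strategy Demo, Research Debrief, Release Briefing.
Roadmap Workshop starts after Retrospective Demo ends; Retrospective Demo is clear from here.
Vendor Review starts before Roadmap Workshop ends → Roadmap Workshop and Vendor Review overlap.
That's a conflict, so the schedule is not conflict-free.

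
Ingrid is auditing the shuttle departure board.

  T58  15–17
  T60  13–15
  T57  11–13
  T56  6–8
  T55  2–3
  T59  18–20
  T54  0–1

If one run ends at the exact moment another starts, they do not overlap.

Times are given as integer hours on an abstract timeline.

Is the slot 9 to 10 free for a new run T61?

T54: ends 1 at or before T61 starts 9 → clear.
T55: ends 3 at or before T61 starts 9 → clear.
T56: ends 8 at or before T61 starts 9 → clear.
T57: starts 11 at or after T61 ends 10 → clear.
T60: starts 13 at or after T61 ends 10 → clear.
T58: starts 15 at or after T61 ends 10 → clear.
T59: starts 18 at or after T61 ends 10 → clear.

Yes — the slot is free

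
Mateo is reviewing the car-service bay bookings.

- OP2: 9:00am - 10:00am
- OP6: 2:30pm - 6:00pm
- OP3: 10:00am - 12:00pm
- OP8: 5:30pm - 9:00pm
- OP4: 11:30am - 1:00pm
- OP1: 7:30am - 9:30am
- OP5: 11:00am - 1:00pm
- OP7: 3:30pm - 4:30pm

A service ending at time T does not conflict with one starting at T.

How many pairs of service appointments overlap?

Check each pair: they overlap iff neither finishes before the other starts.
Sorted by start: OP1, OP2, OP3, OP5, OP4, OP6, OP7, OP8.
OP2 starts before OP1 ends → OP1 and OP2 overlap.
OP3 starts after OP1 ends, so OP1 has no further overlaps.
OP3 starts exactly when OP2 ends (back-to-back, no overlap), so OP2 has no further overlaps.
OP5 starts before OP3 ends → OP3 and OP5 overlap.
OP4 starts before OP3 ends → OP3 and OP4 overlap.
OP6 starts after OP3 ends, so OP3 has no further overlaps.
OP4 starts before OP5 ends → OP5 and OP4 overlap.
OP6 starts after OP5 ends, so OP5 has no further overlaps.
OP6 starts after OP4 ends, so OP4 has no further overlaps.
OP7 starts before OP6 ends → OP6 and OP7 overlap.
OP8 starts before OP6 ends → OP6 and OP8 overlap.
OP8 starts after OP7 ends.
Overlapping pairs: OP1 & OP2, OP3 & OP4, OP3 & OP5, OP4 & OP5, OP6 & OP7, OP6 & OP8 — 6 in total.

6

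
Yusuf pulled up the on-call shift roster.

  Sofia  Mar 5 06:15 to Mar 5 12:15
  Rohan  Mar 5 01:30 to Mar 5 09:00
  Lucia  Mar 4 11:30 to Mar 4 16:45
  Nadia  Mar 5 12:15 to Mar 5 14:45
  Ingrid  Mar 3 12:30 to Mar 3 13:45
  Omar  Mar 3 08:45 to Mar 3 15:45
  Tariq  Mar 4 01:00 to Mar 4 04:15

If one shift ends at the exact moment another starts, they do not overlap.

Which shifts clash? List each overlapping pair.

Sorted by start: Omar, Ingrid, Tariq, Lucia, Rohan, Sofia, Nadia.
Ingrid starts before Omar ends → Omar and Ingrid overlap.
Tariq starts after Omar ends, so Omar has no further overlaps.
Tariq starts after Ingrid ends, so Ingrid has no further overlaps.
Lucia starts after Tariq ends, so Tariq has no further overlaps.
Rohan starts after Lucia ends, so Lucia has no further overlaps.
Sofia starts before Rohan ends → Rohan and Sofia overlap.
Nadia starts after Rohan ends.
Nadia starts exactly when Sofia ends (back-to-back, no overlap).

Ingrid & Omar, Rohan & Sofia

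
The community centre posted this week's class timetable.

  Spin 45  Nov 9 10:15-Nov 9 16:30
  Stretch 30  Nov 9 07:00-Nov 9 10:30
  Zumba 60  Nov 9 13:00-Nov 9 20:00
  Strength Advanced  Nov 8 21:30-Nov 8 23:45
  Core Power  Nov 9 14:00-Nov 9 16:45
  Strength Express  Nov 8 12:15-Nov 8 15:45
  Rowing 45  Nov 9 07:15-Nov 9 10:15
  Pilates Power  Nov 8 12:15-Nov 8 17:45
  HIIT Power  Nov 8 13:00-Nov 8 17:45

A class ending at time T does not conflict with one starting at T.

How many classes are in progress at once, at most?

Sweep the timeline, counting +1 at each start and −1 at each end (ends before starts at a tie):
Nov 8 12:15 start Pilates Power → 1
Nov 8 12:15 start Strength Express → 2
Nov 8 13:00 start HIIT Power → 3
Nov 8 15:45 end Strength Express → 2
Nov 8 17:45 end HIIT Power → 1
Nov 8 17:45 end Pilates Power → 0
Nov 8 21:30 start Strength Advanced → 1
Nov 8 23:45 end Strength Advanced → 0
Nov 9 07:00 start Stretch 30 → 1
Nov 9 07:15 start Rowing 45 → 2
Nov 9 10:15 end Rowing 45 → 1
Nov 9 10:15 start Spin 45 → 2
Nov 9 10:30 end Stretch 30 → 1
Nov 9 13:00 start Zumba 60 → 2
Nov 9 14:00 start Core Power → 3
Nov 9 16:30 end Spin 45 → 2
Nov 9 16:45 end Core Power → 1
Nov 9 20:00 end Zumba 60 → 0
Peak is 3, at Nov 8 13:00 (HIIT Power, Pilates Power, Strength Express).

3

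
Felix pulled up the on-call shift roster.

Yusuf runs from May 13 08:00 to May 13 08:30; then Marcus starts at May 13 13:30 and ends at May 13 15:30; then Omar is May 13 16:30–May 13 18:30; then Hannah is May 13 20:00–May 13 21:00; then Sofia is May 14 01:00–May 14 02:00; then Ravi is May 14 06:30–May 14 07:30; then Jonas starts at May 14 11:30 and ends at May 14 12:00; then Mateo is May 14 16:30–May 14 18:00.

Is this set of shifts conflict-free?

Yes

Sorted by start: Yusuf, Marcus, Omar, Hannah, Sofia, Ravi, Jonas, Mateo.
Marcus starts after Yusuf ends; Yusuf is clear from here.
Omar starts after Marcus ends; Marcus is clear from here.
Hannah starts after Omar ends; Omar is clear from here.
Sofia starts after Hannah ends; Hannah is clear from here.
Ravi starts after Sofia ends; Sofia is clear from here.
Jonas starts after Ravi ends; Ravi is clear from here.
Mateo starts after Jonas ends.
Every pair is clear; the schedule has no overlaps.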